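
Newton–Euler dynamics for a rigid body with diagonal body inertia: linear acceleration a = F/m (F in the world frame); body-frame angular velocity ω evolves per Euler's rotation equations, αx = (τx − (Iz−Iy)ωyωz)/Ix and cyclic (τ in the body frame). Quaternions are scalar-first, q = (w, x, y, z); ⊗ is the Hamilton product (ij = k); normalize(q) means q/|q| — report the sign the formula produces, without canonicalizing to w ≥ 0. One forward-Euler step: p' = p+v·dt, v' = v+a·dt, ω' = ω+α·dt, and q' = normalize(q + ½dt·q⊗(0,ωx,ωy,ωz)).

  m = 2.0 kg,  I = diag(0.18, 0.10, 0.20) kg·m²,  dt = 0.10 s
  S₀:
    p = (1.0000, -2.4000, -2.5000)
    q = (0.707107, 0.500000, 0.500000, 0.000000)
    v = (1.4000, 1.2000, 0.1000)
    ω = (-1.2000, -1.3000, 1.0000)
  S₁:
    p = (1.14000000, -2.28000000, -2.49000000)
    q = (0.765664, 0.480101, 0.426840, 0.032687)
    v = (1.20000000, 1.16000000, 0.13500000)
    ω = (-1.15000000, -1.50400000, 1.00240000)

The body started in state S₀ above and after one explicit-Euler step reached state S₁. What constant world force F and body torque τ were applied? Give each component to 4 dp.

Δv = v₁−v₀ = (-0.20000000, -0.04000000, 0.03500000)
F = m·Δv/dt = (-4.0000, -0.8000, 0.7000)
rate change Δω = (0.05000000, -0.20400000, 0.00240000)
precession coupling = (-0.1300, 0.0240, -0.1248)
I·α + gyro = (-0.0400, -0.1800, -0.1200)

F = (-4.0000, -0.8000, 0.7000)
τ = (-0.0400, -0.1800, -0.1200)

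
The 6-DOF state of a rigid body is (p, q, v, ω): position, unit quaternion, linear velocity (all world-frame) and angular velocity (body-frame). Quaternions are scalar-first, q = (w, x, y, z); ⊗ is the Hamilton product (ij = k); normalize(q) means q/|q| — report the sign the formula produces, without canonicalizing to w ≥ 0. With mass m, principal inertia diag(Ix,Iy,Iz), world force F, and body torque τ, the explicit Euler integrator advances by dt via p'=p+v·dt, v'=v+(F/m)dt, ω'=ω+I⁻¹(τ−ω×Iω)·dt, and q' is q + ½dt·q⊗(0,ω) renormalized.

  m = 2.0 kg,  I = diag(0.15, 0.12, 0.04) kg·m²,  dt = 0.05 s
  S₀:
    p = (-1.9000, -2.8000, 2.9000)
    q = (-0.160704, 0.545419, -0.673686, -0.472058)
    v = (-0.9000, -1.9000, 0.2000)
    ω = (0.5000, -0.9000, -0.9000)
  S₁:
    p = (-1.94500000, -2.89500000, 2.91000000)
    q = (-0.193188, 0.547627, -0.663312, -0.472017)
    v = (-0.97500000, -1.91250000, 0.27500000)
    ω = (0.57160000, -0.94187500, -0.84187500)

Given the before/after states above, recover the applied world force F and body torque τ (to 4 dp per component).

F = (-3.0000, -0.5000, 3.0000)
τ = (0.1500, -0.1500, 0.0600)

Δω = ω₁−ω₀ = (0.07160000, -0.04187500, 0.05812500)
gyro term ω₀×Iω₀ = (-0.0648, -0.0495, 0.0135)
τ = I·(Δω/dt) + ω₀×(Iω₀) = (0.1500, -0.1500, 0.0600)
v₁ − v₀ = (-0.07500000, -0.01250000, 0.07500000)
F = m·Δv/dt = (-3.0000, -0.5000, 3.0000)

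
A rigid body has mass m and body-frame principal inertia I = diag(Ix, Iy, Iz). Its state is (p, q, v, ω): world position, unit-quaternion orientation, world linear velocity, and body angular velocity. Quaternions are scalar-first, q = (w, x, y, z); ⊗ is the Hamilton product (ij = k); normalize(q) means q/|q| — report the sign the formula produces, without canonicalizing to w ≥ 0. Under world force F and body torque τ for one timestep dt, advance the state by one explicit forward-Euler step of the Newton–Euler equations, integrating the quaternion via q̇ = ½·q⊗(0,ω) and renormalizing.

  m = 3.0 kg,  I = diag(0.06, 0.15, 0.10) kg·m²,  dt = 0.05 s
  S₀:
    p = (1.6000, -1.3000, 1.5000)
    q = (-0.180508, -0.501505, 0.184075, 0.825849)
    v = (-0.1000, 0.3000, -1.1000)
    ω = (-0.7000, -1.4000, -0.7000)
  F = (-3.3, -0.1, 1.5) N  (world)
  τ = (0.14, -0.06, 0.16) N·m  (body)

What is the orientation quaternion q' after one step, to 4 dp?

q' = (-0.1682, -0.4722, 0.1670, 0.8490)

2q̇ = q⊗(0,ω) = (0.4847458, 1.1536917, -0.6764366, 0.9573151)
q + ½dt·q⊗(0,ω), renormalized = (-0.1682, -0.4722, 0.1670, 0.8490)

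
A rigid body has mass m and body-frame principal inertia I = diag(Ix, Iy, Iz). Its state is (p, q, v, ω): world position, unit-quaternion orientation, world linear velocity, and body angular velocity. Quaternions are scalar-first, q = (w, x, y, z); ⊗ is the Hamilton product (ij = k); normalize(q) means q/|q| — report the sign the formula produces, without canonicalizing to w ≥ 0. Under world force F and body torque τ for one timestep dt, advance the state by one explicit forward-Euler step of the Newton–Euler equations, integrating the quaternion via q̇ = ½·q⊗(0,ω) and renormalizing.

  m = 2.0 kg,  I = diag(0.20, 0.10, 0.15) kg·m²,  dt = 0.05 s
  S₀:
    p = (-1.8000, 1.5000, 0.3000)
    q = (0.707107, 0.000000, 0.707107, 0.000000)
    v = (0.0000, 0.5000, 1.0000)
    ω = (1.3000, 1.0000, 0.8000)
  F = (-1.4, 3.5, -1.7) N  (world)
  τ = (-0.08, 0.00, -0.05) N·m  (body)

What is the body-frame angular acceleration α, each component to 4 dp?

α = (-0.6000, -0.5200, 0.5333)

ω×(Iω) gyroscopic = (0.0400, 0.0520, -0.1300)
angular accel α = (-0.6000, -0.5200, 0.5333)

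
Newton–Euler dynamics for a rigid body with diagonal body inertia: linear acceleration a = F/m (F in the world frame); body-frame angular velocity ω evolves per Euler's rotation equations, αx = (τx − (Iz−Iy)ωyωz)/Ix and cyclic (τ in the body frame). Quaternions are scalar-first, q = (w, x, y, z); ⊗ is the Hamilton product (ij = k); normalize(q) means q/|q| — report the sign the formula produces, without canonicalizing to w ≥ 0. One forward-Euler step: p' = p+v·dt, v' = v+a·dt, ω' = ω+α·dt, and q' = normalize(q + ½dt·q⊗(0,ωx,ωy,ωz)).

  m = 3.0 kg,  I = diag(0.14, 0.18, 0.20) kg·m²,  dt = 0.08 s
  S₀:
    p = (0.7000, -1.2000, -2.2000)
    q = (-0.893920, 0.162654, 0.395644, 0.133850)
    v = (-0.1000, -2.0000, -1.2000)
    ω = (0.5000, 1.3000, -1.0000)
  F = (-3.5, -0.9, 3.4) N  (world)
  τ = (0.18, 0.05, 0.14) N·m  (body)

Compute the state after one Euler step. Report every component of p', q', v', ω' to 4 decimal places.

p' = (0.6920, -1.3600, -2.2960)
q' = (-0.9103, 0.1217, 0.3575, 0.1698)
v' = (-0.1933, -2.0240, -1.1093)
ω' = (0.6177, 1.3089, -0.9544)

a = F/m = (-1.1667, -0.3000, 1.1333)
p + v·dt = (0.6920, -1.3600, -2.2960)
v + (F/m)dt = (-0.1933, -2.0240, -1.1093)
gyro term ω×Iω = (-0.0260, 0.0300, 0.0260)
(τ − ω×Iω)/I = (1.4714, 0.1111, 0.5700)
ω + α·dt = (0.6177, 1.3089, -0.9544)
2q̇ = q⊗(0,ω) = (-0.4618142, -1.0166090, -0.9325170, 0.9075482)
q' = normalize(q + ½dt·q⊗(0,ω)) = (-0.9103, 0.1217, 0.3575, 0.1698)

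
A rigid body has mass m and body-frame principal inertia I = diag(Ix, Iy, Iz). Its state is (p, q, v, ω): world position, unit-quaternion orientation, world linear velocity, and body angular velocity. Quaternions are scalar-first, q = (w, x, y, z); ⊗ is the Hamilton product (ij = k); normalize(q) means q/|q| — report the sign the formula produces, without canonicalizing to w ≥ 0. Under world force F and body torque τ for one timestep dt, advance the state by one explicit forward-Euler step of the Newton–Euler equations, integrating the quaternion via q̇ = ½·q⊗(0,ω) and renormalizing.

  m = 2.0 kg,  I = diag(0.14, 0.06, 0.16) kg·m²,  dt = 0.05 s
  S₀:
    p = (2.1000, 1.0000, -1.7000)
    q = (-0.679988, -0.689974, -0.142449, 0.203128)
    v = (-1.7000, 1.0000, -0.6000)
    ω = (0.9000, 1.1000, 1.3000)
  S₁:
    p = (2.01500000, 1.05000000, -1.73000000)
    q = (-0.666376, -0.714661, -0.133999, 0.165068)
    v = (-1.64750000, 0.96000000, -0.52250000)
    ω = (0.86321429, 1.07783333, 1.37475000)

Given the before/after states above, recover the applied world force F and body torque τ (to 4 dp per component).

Δv = v₁−v₀ = (0.05250000, -0.04000000, 0.07750000)
applied force F = (2.1000, -1.6000, 3.1000)
Δω = ω₁−ω₀ = (-0.03678571, -0.02216667, 0.07475000)
τ = I·(Δω/dt) + ω₀×(Iω₀) = (0.0400, -0.0500, 0.1600)

F = (2.1000, -1.6000, 3.1000)
τ = (0.0400, -0.0500, 0.1600)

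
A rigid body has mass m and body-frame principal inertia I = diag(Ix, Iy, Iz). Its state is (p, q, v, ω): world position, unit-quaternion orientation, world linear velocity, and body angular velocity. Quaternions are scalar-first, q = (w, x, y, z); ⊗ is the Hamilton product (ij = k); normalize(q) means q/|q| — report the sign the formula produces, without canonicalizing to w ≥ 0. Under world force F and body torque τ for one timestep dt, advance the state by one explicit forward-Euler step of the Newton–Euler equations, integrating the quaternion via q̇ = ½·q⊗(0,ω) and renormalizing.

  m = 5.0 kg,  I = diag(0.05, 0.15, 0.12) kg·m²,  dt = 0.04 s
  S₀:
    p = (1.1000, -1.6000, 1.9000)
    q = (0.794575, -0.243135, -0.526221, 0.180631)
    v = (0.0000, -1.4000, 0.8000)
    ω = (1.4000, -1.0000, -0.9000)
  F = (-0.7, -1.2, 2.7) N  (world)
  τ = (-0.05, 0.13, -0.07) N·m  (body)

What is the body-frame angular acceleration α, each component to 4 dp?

α = (-0.4600, 0.2787, 0.5833)

gyro term ω×Iω = (-0.0270, 0.0882, -0.1400)
(τ − ω×Iω)/I = (-0.4600, 0.2787, 0.5833)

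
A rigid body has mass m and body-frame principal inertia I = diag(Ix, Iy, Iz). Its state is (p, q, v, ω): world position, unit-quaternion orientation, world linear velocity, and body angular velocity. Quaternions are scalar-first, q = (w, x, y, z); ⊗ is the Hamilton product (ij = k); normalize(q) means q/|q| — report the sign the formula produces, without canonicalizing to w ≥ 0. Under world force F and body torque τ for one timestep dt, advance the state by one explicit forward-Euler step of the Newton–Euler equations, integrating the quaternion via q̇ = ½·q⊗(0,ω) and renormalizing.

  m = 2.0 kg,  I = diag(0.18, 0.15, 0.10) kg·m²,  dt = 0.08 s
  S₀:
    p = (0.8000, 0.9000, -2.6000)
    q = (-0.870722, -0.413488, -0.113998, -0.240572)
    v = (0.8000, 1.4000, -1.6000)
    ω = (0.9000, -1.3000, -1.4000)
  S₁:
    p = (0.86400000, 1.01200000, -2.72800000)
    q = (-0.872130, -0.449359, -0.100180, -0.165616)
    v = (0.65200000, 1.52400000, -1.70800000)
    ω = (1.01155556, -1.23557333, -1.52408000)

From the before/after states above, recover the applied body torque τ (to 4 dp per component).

τ = (0.1600, 0.0200, -0.1200)

rate change Δω = (0.11155556, 0.06442667, -0.12408000)
ω₀×(Iω₀) = (-0.0910, -0.1008, 0.0351)
I·α + gyro = (0.1600, 0.0200, -0.1200)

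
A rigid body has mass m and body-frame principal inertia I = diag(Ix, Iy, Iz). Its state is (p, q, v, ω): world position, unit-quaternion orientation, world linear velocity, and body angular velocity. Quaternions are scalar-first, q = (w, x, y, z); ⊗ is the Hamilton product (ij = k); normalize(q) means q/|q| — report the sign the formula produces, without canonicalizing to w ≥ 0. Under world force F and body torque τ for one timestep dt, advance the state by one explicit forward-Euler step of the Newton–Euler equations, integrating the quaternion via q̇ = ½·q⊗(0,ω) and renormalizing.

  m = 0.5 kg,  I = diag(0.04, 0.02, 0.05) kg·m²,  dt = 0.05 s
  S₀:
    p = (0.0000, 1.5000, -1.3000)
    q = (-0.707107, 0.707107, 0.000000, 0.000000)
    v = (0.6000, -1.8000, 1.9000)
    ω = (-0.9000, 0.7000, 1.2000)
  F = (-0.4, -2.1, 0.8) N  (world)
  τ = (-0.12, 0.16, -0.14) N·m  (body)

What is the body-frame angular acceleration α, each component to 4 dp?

ω×(Iω) gyroscopic = (0.0252, 0.0108, 0.0126)
angular accel α = (-3.6300, 7.4600, -3.0520)

α = (-3.6300, 7.4600, -3.0520)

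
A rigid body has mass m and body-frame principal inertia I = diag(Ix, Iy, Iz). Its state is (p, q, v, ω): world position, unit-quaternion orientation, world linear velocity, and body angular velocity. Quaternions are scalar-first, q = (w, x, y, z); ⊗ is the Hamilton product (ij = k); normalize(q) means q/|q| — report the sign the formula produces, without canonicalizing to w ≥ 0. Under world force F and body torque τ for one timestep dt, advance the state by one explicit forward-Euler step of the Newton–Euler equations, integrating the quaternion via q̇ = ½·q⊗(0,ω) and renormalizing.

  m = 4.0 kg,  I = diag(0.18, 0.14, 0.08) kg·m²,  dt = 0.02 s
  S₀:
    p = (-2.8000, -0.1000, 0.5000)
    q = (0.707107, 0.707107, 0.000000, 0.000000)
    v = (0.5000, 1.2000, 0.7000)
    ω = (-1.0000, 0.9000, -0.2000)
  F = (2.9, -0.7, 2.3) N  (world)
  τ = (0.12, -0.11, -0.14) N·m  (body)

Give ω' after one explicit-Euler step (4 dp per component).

ω×(Iω) gyroscopic = (0.0108, 0.0200, 0.0360)
(τ − ω×Iω)/I = (0.6067, -0.9286, -2.2000)
ω + α·dt = (-0.9879, 0.8814, -0.2440)

ω' = (-0.9879, 0.8814, -0.2440)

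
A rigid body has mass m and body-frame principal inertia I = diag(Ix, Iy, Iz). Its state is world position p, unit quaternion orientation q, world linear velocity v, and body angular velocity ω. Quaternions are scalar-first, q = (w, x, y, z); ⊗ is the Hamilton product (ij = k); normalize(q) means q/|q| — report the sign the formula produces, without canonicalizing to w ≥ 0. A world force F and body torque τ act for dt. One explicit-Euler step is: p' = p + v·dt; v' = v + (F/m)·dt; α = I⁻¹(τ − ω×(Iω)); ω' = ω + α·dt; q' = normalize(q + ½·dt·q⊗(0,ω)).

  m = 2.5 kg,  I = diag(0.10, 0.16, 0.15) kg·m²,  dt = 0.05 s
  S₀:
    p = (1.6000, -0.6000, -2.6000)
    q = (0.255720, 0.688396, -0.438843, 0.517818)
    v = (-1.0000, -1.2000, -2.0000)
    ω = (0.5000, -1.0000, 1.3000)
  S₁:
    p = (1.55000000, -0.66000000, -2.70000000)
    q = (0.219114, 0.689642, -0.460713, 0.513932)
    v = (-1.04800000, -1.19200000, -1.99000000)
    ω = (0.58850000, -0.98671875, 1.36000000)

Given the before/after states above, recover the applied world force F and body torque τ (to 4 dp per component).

F = (-2.4000, 0.4000, 0.5000)
τ = (0.1900, 0.0100, 0.1500)

Δω = ω₁−ω₀ = (0.08850000, 0.01328125, 0.06000000)
ω₀×(Iω₀) = (0.0130, -0.0325, -0.0300)
applied torque τ = (0.1900, 0.0100, 0.1500)
velocity change Δv = (-0.04800000, 0.00800000, 0.01000000)
applied force F = (-2.4000, 0.4000, 0.5000)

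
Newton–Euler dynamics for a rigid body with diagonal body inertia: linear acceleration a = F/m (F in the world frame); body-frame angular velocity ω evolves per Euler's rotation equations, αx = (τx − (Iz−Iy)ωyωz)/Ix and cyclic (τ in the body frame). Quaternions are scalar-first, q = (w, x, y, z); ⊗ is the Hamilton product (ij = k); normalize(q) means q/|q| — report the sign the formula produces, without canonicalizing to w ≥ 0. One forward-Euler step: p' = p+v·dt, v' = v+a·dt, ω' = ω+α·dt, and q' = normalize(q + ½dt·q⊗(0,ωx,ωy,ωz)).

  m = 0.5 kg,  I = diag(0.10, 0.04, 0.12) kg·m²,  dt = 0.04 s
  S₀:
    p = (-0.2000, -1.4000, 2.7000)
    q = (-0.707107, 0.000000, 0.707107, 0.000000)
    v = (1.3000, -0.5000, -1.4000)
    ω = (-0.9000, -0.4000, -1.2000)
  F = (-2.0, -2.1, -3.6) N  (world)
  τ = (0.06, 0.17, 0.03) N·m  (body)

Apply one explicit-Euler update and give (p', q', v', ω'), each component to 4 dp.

α = I⁻¹(τ − ω×Iω) = (0.2160, 4.7900, 0.4300)
ω' = ω + α·dt = (-0.8914, -0.2084, -1.1828)
Hamilton product q⊗(0,ω) = (0.2828428, -0.2121321, 0.2828428, 1.4849247)
q' = normalize(q + ½dt·q⊗(0,ω)) = (-0.7011, -0.0042, 0.7124, 0.0297)
p' = p + v·dt = (-0.1480, -1.4200, 2.6440)
new velocity v' = (1.1400, -0.6680, -1.6880)

p' = (-0.1480, -1.4200, 2.6440)
q' = (-0.7011, -0.0042, 0.7124, 0.0297)
v' = (1.1400, -0.6680, -1.6880)
ω' = (-0.8914, -0.2084, -1.1828)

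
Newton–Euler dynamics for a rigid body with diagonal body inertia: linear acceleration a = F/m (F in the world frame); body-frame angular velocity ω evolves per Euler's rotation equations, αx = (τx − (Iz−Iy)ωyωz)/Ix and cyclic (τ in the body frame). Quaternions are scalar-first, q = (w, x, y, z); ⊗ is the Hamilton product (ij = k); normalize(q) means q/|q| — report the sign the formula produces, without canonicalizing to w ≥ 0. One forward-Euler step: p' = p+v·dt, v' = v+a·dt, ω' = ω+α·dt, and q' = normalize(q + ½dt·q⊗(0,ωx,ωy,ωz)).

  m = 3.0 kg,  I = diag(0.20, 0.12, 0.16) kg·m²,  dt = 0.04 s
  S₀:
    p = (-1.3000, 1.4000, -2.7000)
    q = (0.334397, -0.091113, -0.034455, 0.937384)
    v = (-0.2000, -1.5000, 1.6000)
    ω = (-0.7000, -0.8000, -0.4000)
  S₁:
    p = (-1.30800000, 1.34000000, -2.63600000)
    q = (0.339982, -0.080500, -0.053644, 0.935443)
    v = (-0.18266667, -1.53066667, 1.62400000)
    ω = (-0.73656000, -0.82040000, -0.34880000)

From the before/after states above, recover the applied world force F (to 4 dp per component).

v₁ − v₀ = (0.01733333, -0.03066667, 0.02400000)
applied force F = (1.3000, -2.3000, 1.8000)

F = (1.3000, -2.3000, 1.8000)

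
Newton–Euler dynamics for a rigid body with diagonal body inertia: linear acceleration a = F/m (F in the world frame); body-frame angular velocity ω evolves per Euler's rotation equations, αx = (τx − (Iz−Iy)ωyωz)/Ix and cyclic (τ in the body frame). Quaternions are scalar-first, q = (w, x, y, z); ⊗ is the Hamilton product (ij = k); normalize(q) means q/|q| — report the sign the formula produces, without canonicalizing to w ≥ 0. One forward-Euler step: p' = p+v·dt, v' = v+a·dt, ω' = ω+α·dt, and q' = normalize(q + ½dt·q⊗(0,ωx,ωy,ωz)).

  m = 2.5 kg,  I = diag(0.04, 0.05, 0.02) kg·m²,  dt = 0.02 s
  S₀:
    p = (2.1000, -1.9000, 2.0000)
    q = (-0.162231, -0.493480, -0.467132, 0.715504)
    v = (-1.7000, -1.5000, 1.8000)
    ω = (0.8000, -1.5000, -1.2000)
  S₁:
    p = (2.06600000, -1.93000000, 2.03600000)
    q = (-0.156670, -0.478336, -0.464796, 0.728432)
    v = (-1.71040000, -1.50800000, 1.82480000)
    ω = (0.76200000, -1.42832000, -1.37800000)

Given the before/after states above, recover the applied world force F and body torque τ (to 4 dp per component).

F = (-1.3000, -1.0000, 3.1000)
τ = (-0.1300, 0.1600, -0.1900)

velocity change Δv = (-0.01040000, -0.00800000, 0.02480000)
applied force F = (-1.3000, -1.0000, 3.1000)
ω₁ − ω₀ = (-0.03800000, 0.07168000, -0.17800000)
precession coupling = (-0.0540, -0.0192, -0.0120)
applied torque τ = (-0.1300, 0.1600, -0.1900)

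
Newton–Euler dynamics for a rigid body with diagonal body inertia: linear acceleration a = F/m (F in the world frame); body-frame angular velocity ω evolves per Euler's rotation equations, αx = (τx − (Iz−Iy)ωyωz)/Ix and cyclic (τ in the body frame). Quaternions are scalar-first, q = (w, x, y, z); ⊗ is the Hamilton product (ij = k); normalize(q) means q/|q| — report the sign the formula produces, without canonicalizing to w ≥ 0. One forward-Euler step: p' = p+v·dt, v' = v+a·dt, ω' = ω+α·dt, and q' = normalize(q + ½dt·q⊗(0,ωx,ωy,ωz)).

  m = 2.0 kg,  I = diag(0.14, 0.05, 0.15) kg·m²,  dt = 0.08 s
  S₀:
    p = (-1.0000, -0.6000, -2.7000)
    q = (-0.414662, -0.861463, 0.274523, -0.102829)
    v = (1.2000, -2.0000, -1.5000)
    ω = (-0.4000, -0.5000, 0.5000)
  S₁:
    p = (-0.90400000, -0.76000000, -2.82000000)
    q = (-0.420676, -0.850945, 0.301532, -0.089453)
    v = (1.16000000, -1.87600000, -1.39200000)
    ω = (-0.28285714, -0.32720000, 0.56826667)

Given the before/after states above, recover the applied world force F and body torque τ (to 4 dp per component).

v₁ − v₀ = (-0.04000000, 0.12400000, 0.10800000)
m·(v₁−v₀)/dt = (-1.0000, 3.1000, 2.7000)
ω₁ − ω₀ = (0.11714286, 0.17280000, 0.06826667)
applied torque τ = (0.1800, 0.1100, 0.1100)

F = (-1.0000, 3.1000, 2.7000)
τ = (0.1800, 0.1100, 0.1100)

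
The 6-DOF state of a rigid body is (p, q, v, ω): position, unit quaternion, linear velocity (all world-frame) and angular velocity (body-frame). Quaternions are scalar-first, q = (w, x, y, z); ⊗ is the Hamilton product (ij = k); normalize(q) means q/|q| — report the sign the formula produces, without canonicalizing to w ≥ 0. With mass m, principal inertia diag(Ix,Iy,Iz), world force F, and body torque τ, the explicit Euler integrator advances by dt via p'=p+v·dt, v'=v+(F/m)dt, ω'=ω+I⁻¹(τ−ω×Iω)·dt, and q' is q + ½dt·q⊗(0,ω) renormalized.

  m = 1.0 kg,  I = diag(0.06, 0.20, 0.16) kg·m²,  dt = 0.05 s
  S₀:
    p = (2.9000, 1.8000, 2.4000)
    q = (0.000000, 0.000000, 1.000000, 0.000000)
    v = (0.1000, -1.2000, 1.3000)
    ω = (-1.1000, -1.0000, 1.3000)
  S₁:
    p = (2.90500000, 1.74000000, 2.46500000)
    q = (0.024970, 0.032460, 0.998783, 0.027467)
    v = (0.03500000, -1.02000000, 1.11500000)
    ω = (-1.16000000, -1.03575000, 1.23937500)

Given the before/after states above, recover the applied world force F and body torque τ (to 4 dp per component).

F = (-1.3000, 3.6000, -3.7000)
τ = (-0.0200, 0.0000, -0.0400)

Δω = ω₁−ω₀ = (-0.06000000, -0.03575000, -0.06062500)
ω₀×(Iω₀) = (0.0520, 0.1430, 0.1540)
τ = I·(Δω/dt) + ω₀×(Iω₀) = (-0.0200, 0.0000, -0.0400)
v₁ − v₀ = (-0.06500000, 0.18000000, -0.18500000)
m·(v₁−v₀)/dt = (-1.3000, 3.6000, -3.7000)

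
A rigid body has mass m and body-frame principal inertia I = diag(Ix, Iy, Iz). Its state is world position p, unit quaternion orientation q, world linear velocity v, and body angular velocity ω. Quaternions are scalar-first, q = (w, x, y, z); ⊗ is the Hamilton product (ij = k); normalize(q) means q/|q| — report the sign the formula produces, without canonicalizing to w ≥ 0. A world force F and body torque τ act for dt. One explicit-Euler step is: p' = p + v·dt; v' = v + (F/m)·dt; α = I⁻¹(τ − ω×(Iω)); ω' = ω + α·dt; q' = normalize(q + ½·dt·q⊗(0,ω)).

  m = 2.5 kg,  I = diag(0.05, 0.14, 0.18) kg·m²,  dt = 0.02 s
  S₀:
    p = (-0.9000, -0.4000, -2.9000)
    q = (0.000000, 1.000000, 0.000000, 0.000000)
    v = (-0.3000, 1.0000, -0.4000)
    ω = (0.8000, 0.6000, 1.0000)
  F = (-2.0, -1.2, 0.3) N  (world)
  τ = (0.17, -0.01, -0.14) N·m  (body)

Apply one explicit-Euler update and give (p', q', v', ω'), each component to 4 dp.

p' = (-0.9060, -0.3800, -2.9080)
q' = (-0.0080, 0.9999, -0.0100, 0.0060)
v' = (-0.3160, 0.9904, -0.3976)
ω' = (0.8584, 0.6134, 0.9796)

linear accel F/m = (-0.8000, -0.4800, 0.1200)
p + v·dt = (-0.9060, -0.3800, -2.9080)
v + (F/m)dt = (-0.3160, 0.9904, -0.3976)
precession coupling ω×(Iω) = (0.0240, -0.1040, 0.0432)
angular accel α = (2.9200, 0.6714, -1.0178)
ω + α·dt = (0.8584, 0.6134, 0.9796)
2q̇ = q⊗(0,ω) = (-0.8000000, 0.0000000, -1.0000000, 0.6000000)
q' = normalize(q + ½dt·q⊗(0,ω)) = (-0.0080, 0.9999, -0.0100, 0.0060)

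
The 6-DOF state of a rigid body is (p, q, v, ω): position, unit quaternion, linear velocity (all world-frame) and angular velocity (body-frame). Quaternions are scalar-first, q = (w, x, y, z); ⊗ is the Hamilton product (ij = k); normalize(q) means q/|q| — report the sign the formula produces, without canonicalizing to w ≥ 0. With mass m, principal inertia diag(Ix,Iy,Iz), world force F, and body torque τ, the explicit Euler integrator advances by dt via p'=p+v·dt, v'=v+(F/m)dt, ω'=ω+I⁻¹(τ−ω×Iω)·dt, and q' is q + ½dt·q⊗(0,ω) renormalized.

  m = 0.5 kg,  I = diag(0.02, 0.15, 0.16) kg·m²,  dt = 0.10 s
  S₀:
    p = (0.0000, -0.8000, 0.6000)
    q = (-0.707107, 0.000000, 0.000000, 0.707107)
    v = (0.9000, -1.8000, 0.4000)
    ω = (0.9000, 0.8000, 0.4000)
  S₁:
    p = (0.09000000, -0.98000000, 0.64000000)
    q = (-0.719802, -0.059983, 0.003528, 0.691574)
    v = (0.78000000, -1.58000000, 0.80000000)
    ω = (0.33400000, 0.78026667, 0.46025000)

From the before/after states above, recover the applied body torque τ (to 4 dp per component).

τ = (-0.1100, -0.0800, 0.1900)

rate change Δω = (-0.56600000, -0.01973333, 0.06025000)
applied torque τ = (-0.1100, -0.0800, 0.1900)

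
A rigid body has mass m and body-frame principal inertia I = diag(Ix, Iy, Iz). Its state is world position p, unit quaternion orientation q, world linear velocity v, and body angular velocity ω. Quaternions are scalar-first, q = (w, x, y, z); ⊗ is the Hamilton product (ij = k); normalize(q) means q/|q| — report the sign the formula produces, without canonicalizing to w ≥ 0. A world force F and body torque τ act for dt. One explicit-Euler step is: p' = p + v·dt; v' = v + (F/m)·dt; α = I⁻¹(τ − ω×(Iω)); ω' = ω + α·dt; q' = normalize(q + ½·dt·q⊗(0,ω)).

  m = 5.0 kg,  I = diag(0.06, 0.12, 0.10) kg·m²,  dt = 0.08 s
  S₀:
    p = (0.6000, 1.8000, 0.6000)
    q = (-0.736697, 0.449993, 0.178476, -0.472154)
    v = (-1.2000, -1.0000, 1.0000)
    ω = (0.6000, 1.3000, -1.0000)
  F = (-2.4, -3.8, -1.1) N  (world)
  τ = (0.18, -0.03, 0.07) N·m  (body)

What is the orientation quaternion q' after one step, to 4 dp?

q⊗(0,ω) = (-0.9741686, -0.0066940, -0.7910055, 1.2146023)
updated quaternion q' = (-0.7738, 0.4486, 0.1465, -0.4225)

q' = (-0.7738, 0.4486, 0.1465, -0.4225)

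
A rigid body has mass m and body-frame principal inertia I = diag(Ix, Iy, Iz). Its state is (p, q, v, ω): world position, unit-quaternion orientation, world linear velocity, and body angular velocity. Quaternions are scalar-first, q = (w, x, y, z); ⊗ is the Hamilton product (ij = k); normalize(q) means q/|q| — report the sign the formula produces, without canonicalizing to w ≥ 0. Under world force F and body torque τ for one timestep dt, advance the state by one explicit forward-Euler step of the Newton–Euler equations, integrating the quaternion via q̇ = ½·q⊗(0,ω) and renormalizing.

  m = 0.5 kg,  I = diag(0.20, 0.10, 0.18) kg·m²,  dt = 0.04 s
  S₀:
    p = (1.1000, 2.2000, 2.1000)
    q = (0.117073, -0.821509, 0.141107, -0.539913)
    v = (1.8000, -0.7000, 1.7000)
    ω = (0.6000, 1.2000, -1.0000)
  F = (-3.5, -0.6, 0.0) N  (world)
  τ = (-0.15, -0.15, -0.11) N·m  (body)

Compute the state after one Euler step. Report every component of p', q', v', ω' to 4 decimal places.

p' = (1.1720, 2.1720, 2.1680)
q' = (0.1127, -0.8095, 0.1209, -0.5633)
v' = (1.5200, -0.7480, 1.7000)
ω' = (0.5892, 1.1448, -1.0084)

gyro term ω×Iω = (-0.0960, -0.0120, -0.0720)
angular accel α = (-0.2700, -1.3800, -0.2111)
ω + α·dt = (0.5892, 1.1448, -1.0084)
2q̇ = q⊗(0,ω) = (-0.2163360, 0.5770324, -1.0049692, -1.1875480)
q' = normalize(q + ½dt·q⊗(0,ω)) = (0.1127, -0.8095, 0.1209, -0.5633)
a = (-7.0000, -1.2000, 0.0000)
p + v·dt = (1.1720, 2.1720, 2.1680)
v + (F/m)dt = (1.5200, -0.7480, 1.7000)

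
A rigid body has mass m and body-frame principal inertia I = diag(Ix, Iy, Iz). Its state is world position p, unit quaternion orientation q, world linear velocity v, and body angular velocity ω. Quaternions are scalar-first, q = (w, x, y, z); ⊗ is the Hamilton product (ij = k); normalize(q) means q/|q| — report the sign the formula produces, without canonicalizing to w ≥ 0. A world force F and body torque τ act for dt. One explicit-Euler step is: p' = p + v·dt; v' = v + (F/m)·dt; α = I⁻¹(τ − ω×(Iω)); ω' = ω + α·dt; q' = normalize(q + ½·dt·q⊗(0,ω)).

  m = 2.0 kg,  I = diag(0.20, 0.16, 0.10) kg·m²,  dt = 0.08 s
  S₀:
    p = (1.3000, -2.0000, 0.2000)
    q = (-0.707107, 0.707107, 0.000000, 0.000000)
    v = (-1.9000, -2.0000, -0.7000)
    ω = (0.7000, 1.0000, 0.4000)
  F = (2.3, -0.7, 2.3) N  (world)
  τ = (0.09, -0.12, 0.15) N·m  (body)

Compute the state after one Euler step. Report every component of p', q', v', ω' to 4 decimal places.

p' = (1.1480, -2.1600, 0.1440)
q' = (-0.7259, 0.6864, -0.0395, 0.0169)
v' = (-1.8080, -2.0280, -0.6080)
ω' = (0.7456, 0.9260, 0.5424)

new position p' = (1.1480, -2.1600, 0.1440)
v + (F/m)dt = (-1.8080, -2.0280, -0.6080)
precession coupling ω×(Iω) = (-0.0240, 0.0280, -0.0280)
α = I⁻¹(τ − ω×Iω) = (0.5700, -0.9250, 1.7800)
ω' = ω + α·dt = (0.7456, 0.9260, 0.5424)
q⊗(0,ω) = (-0.4949749, -0.4949749, -0.9899498, 0.4242642)
q + ½dt·q⊗(0,ω), renormalized = (-0.7259, 0.6864, -0.0395, 0.0169)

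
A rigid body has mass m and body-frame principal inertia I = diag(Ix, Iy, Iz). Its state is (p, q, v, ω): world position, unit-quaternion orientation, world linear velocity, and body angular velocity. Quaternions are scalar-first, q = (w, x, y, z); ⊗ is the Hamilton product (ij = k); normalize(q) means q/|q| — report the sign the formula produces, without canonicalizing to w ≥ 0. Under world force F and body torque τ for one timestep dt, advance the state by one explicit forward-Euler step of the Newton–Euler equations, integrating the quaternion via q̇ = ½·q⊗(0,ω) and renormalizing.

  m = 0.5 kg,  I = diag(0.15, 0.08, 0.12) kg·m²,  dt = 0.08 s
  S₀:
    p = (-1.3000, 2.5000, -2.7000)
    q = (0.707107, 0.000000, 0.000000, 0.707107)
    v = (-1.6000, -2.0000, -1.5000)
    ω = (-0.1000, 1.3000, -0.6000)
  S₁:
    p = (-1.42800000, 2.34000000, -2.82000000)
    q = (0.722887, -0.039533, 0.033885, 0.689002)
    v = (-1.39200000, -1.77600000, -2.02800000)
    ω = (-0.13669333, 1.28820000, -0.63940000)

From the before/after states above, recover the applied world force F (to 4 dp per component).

F = (1.3000, 1.4000, -3.3000)

v₁ − v₀ = (0.20800000, 0.22400000, -0.52800000)
applied force F = (1.3000, 1.4000, -3.3000)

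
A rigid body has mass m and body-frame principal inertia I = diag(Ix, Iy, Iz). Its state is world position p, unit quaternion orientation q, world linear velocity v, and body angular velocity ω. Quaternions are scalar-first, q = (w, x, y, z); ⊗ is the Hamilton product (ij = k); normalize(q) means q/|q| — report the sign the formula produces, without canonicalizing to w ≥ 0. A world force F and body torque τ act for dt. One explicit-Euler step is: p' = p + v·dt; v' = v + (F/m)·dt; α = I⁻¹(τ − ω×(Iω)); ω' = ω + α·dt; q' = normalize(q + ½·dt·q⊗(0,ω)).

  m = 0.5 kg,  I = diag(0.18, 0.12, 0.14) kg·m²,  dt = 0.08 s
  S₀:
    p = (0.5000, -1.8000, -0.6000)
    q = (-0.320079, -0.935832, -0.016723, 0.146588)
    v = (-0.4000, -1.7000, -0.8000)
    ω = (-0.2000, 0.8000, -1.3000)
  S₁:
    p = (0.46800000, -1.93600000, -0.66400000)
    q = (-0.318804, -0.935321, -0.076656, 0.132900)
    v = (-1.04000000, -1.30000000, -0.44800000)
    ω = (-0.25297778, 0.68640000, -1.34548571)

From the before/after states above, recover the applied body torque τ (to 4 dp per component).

τ = (-0.1400, -0.1600, -0.0700)

Δω = ω₁−ω₀ = (-0.05297778, -0.11360000, -0.04548571)
gyro term ω₀×Iω₀ = (-0.0208, 0.0104, 0.0096)
τ = I·(Δω/dt) + ω₀×(Iω₀) = (-0.1400, -0.1600, -0.0700)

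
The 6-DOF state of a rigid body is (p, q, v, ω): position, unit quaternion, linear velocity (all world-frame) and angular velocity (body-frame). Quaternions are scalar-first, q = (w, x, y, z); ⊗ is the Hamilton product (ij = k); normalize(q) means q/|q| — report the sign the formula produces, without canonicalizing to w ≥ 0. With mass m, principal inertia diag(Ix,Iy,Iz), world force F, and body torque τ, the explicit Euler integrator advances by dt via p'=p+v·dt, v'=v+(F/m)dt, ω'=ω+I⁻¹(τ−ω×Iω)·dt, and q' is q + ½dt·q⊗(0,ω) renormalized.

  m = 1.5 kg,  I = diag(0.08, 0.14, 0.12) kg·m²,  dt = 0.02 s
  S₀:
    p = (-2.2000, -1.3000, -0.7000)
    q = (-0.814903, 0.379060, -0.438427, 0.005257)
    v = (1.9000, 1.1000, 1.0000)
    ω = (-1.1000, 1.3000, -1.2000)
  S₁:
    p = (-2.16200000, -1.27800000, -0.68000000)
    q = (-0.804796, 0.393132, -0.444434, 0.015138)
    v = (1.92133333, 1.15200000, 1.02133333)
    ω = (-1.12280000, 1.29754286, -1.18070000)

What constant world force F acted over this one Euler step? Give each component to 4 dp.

v₁ − v₀ = (0.02133333, 0.05200000, 0.02133333)
F = m·Δv/dt = (1.6000, 3.9000, 1.6000)

F = (1.6000, 3.9000, 1.6000)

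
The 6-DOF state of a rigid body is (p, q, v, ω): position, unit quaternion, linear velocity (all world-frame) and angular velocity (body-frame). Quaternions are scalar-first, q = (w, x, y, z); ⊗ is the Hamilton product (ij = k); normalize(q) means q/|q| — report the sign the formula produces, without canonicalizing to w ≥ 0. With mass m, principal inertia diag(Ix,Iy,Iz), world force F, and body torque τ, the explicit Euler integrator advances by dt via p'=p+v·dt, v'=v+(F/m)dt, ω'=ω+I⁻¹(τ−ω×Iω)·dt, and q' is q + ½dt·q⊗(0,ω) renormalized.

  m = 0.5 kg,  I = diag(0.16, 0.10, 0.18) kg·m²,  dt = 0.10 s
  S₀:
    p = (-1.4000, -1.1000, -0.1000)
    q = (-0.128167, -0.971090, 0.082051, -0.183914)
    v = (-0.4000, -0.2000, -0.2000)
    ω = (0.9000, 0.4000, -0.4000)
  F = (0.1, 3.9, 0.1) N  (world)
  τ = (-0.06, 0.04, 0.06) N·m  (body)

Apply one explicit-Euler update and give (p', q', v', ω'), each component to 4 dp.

p' = (-1.4400, -1.1200, -0.1200)
q' = (-0.0897, -0.9734, 0.0517, -0.2042)
v' = (-0.3800, 0.5800, -0.1800)
ω' = (0.8705, 0.4328, -0.3547)

ω×(Iω) gyroscopic = (-0.0128, 0.0072, -0.0216)
angular accel α = (-0.2950, 0.3280, 0.4533)
ω' = ω + α·dt = (0.8705, 0.4328, -0.3547)
2q̇ = q⊗(0,ω) = (0.7675950, -0.0746051, -0.6052254, -0.4110151)
q + ½dt·q⊗(0,ω), renormalized = (-0.0897, -0.9734, 0.0517, -0.2042)
p + v·dt = (-1.4400, -1.1200, -0.1200)
new velocity v' = (-0.3800, 0.5800, -0.1800)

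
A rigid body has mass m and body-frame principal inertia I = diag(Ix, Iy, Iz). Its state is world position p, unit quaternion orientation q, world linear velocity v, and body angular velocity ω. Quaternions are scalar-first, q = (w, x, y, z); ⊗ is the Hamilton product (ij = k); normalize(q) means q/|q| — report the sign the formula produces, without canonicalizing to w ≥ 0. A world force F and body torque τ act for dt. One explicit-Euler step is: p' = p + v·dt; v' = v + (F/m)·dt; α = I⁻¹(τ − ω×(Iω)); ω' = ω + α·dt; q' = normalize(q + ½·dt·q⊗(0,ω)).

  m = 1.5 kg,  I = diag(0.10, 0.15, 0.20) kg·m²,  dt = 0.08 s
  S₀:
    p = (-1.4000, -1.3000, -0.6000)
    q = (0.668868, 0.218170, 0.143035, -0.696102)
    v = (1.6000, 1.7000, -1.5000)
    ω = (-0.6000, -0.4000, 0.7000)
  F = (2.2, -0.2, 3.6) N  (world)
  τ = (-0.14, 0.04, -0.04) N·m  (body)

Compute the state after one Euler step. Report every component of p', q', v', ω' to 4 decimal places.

α = I⁻¹(τ − ω×Iω) = (-1.2600, -0.0133, -0.2600)
new body rate ω' = (-0.7008, -0.4011, 0.6792)
2q̇ = q⊗(0,ω) = (0.6753874, -0.5796371, -0.0026050, 0.4667606)
updated quaternion q' = (0.6953, 0.1948, 0.1428, -0.6769)
a = F/m = (1.4667, -0.1333, 2.4000)
p' = p + v·dt = (-1.2720, -1.1640, -0.7200)
v + (F/m)dt = (1.7173, 1.6893, -1.3080)

p' = (-1.2720, -1.1640, -0.7200)
q' = (0.6953, 0.1948, 0.1428, -0.6769)
v' = (1.7173, 1.6893, -1.3080)
ω' = (-0.7008, -0.4011, 0.6792)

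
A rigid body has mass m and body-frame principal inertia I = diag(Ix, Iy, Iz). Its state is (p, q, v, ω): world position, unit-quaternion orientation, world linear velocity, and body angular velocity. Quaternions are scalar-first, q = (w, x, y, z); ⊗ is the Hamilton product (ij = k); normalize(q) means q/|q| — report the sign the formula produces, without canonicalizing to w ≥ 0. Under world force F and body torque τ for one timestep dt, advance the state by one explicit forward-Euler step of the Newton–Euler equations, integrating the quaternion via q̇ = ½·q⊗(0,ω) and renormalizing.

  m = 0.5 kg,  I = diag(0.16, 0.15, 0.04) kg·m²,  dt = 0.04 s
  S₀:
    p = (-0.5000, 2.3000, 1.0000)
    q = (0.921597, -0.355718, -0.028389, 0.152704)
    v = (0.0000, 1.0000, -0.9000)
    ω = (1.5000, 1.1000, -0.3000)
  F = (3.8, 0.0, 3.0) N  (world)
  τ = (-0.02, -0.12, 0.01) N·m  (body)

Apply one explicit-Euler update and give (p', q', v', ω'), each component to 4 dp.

linear accel F/m = (7.6000, 0.0000, 6.0000)
new position p' = (-0.5000, 2.3400, 0.9640)
new velocity v' = (0.3040, 1.0000, -0.6600)
angular accel α = (-0.3519, -0.4400, 0.6625)
ω' = ω + α·dt = (1.4859, 1.0824, -0.2735)
Hamilton product q⊗(0,ω) = (0.6106161, 1.2229378, 1.1360973, -0.6251854)
q' = normalize(q + ½dt·q⊗(0,ω)) = (0.9331, -0.3310, -0.0057, 0.1401)

p' = (-0.5000, 2.3400, 0.9640)
q' = (0.9331, -0.3310, -0.0057, 0.1401)
v' = (0.3040, 1.0000, -0.6600)
ω' = (1.4859, 1.0824, -0.2735)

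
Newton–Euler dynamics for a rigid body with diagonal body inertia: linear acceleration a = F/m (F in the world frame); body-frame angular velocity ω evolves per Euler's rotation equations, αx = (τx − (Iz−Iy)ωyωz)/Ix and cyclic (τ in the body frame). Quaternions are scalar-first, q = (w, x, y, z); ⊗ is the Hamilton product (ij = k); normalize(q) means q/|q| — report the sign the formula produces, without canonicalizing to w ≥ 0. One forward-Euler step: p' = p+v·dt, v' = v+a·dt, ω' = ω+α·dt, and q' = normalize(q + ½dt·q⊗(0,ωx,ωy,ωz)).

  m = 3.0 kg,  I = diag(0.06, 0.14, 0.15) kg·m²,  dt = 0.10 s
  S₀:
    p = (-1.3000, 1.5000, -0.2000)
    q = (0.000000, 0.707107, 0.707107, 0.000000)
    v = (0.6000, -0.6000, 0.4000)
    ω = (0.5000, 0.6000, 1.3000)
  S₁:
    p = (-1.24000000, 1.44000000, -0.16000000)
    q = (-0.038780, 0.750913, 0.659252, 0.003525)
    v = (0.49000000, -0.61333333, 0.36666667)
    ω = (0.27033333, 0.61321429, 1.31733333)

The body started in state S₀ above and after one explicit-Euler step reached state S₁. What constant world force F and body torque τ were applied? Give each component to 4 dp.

ω₁ − ω₀ = (-0.22966667, 0.01321429, 0.01733333)
τ = I·(Δω/dt) + ω₀×(Iω₀) = (-0.1300, -0.0400, 0.0500)
v₁ − v₀ = (-0.11000000, -0.01333333, -0.03333333)
applied force F = (-3.3000, -0.4000, -1.0000)

F = (-3.3000, -0.4000, -1.0000)
τ = (-0.1300, -0.0400, 0.0500)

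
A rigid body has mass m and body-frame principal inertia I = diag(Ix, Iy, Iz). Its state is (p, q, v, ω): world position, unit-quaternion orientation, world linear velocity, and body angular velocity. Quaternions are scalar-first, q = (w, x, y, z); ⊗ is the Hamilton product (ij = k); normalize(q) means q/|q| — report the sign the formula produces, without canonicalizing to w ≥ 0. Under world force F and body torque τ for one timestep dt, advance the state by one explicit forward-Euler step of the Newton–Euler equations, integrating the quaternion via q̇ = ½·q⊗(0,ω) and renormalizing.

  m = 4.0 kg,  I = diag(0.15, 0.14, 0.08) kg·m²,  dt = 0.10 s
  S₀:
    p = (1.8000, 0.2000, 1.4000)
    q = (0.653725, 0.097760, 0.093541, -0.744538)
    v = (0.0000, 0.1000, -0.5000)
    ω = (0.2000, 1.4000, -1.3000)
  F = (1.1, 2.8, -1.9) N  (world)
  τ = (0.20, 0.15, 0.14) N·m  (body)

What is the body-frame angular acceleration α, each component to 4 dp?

α = (0.6053, 1.2014, 1.7850)

precession coupling ω×(Iω) = (0.1092, -0.0182, -0.0028)
α = I⁻¹(τ − ω×Iω) = (0.6053, 1.2014, 1.7850)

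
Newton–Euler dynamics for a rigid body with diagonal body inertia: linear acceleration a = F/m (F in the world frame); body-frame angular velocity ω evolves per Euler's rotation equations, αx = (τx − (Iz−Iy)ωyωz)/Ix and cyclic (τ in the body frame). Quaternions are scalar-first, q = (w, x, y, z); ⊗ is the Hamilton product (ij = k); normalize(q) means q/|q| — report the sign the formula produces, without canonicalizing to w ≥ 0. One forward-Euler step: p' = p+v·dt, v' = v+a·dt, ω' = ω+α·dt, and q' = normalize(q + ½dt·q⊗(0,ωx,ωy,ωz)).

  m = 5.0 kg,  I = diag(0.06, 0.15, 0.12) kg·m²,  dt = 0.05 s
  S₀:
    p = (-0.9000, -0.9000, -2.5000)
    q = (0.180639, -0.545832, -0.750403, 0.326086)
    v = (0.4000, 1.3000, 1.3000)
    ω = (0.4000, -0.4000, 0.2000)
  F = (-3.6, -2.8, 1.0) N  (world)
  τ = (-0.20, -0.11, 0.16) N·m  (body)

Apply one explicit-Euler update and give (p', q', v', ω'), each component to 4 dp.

(τ − ω×Iω)/I = (-3.3733, -0.7013, 1.4533)
ω' = ω + α·dt = (0.2313, -0.4351, 0.2727)
q⊗(0,ω) = (-0.1470456, 0.0526094, 0.1673452, 0.5546218)
updated quaternion q' = (0.1769, -0.5445, -0.7461, 0.3399)
new position p' = (-0.8800, -0.8350, -2.4350)
v' = v + a·dt = (0.3640, 1.2720, 1.3100)

p' = (-0.8800, -0.8350, -2.4350)
q' = (0.1769, -0.5445, -0.7461, 0.3399)
v' = (0.3640, 1.2720, 1.3100)
ω' = (0.2313, -0.4351, 0.2727)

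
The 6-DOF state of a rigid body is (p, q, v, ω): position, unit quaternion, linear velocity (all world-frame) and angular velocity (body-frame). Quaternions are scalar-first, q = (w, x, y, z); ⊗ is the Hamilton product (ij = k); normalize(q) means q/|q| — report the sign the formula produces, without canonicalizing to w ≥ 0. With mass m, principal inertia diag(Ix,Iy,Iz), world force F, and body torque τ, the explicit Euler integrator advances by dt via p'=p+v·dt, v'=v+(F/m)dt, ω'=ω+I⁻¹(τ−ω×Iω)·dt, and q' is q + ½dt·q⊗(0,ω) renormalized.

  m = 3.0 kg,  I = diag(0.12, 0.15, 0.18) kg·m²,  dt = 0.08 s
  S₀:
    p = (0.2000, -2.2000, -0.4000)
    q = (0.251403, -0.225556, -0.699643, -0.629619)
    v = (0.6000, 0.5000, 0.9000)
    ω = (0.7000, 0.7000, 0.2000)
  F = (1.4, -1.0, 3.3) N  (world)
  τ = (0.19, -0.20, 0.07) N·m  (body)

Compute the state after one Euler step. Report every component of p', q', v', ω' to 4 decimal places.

p' = (0.2480, -2.1600, -0.3280)
q' = (0.2821, -0.2063, -0.7079, -0.6138)
v' = (0.6373, 0.4733, 0.9880)
ω' = (0.8239, 0.5978, 0.2246)

linear accel F/m = (0.4667, -0.3333, 1.1000)
p + v·dt = (0.2480, -2.1600, -0.3280)
v + (F/m)dt = (0.6373, 0.4733, 0.9880)
gyro term ω×Iω = (0.0042, -0.0084, 0.0147)
angular accel α = (1.5483, -1.2773, 0.3072)
ω + α·dt = (0.8239, 0.5978, 0.2246)
q⊗(0,ω) = (0.7735631, 0.4767868, -0.2196400, 0.3821415)
q + ½dt·q⊗(0,ω), renormalized = (0.2821, -0.2063, -0.7079, -0.6138)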